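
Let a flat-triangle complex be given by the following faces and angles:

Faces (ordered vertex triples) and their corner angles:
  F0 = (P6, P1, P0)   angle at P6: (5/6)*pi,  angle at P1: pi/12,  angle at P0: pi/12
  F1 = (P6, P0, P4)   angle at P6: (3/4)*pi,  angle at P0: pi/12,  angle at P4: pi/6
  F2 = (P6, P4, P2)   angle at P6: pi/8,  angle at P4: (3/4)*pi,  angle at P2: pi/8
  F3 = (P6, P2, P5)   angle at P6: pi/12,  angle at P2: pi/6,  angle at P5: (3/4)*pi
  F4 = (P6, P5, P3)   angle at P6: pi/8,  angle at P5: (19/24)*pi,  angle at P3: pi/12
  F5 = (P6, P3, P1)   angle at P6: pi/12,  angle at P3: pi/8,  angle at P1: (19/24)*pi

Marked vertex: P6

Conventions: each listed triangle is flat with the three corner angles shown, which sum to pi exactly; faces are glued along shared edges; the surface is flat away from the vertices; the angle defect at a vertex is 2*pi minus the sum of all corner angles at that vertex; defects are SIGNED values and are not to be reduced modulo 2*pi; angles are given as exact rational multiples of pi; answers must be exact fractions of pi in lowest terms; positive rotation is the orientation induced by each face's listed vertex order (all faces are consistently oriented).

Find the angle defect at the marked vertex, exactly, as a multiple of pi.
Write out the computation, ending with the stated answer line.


Sum of corner angles at P6: 2*pi
defect = 2*pi - 2*pi

Answer: defect(P6) = 0


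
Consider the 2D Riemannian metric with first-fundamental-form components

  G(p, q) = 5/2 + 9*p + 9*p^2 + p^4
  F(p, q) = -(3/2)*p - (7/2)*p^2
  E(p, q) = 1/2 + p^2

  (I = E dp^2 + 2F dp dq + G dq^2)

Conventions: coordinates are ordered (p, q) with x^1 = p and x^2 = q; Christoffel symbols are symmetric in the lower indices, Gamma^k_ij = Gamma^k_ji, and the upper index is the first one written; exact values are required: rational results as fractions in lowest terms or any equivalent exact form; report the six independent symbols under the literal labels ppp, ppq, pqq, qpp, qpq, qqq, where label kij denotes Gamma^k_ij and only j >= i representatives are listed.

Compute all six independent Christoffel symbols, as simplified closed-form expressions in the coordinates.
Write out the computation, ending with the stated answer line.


E = 1/2 + p^2; F = -(3/2)*p - (7/2)*p^2; G = 5/2 + 9*p + 9*p^2 + p^4
Gamma^k_ij = (1/2) g^{kl} (d_i g_jl + d_j g_il - d_l g_ij), with g^inv = (1/(EG-F^2)) [[G, -F], [-F, E]]
first partials: E_p = 2*p, E_q = 0, F_p = -3/2 - 7*p, F_q = 0, G_p = 9 + 18*p + 4*p^3, G_q = 0
D = EG - F^2 = 5/4 + (9/2)*p + (19/4)*p^2 - (3/2)*p^3 - (11/4)*p^4 + p^6
expanded: Gamma^p_pp = (G E_p - 2F F_p + F E_q)/(2D), Gamma^p_pq = (G E_q - F G_p)/(2D), Gamma^p_qq = (2G F_q - G G_p - F G_q)/(2D), Gamma^q_pp = (2E F_p - E E_q - F E_p)/(2D), Gamma^q_pq = (E G_p - F E_q)/(2D), Gamma^q_qq = (E G_q - 2F F_q + F G_p)/(2D); substitute and cancel common factors

Answer: Gamma_ppp = (4*p^5 - 62*p^3 - 27*p^2 + p)/(4*p^6 - 11*p^4 - 6*p^3 + 19*p^2 + 18*p + 5), Gamma_ppq = (28*p^5 + 12*p^4 + 126*p^3 + 117*p^2 + 27*p)/(4*p^6 - 11*p^4 - 6*p^3 + 19*p^2 + 18*p + 5), Gamma_pqq = (-8*p^7 - 108*p^5 - 90*p^4 - 344*p^3 - 486*p^2 - 252*p - 45)/(4*p^6 - 11*p^4 - 6*p^3 + 19*p^2 + 18*p + 5), Gamma_qpp = (-14*p^3 - 14*p - 3)/(4*p^6 - 11*p^4 - 6*p^3 + 19*p^2 + 18*p + 5), Gamma_qpq = (8*p^5 + 40*p^3 + 18*p^2 + 18*p + 9)/(4*p^6 - 11*p^4 - 6*p^3 + 19*p^2 + 18*p + 5), Gamma_qqq = (-28*p^5 - 12*p^4 - 126*p^3 - 117*p^2 - 27*p)/(4*p^6 - 11*p^4 - 6*p^3 + 19*p^2 + 18*p + 5)


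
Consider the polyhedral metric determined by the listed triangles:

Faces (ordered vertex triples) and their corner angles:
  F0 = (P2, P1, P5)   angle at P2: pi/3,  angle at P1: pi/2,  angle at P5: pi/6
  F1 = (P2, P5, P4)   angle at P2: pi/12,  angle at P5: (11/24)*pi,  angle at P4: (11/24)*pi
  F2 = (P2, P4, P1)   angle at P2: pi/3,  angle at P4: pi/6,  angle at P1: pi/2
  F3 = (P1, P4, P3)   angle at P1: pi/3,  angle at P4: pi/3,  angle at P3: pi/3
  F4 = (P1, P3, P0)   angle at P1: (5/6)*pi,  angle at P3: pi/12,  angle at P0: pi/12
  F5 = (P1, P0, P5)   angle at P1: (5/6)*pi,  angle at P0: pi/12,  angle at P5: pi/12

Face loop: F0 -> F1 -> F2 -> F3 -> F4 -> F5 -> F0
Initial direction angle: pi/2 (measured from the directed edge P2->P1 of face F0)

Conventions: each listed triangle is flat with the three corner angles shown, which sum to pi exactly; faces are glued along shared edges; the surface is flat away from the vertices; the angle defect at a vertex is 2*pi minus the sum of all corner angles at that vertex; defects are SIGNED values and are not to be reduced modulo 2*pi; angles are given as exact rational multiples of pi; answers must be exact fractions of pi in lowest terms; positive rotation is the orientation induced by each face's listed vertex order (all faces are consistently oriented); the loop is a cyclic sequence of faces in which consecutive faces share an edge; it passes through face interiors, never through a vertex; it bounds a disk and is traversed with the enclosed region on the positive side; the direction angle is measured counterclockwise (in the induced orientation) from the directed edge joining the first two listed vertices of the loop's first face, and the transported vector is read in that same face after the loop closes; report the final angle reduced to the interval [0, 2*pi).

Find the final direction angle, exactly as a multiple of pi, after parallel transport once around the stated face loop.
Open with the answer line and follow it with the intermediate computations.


Answer: final direction angle = (3/4)*pi

enclosed vertex P1: corner angles sum to 3*pi, defect = 2*pi - 3*pi = -pi
enclosed vertex P2: corner angles sum to (3/4)*pi, defect = 2*pi - (3/4)*pi = (5/4)*pi
the final direction is the initial angle plus the enclosed defects, taken mod 2*pi in the induced orientation
final angle = pi/2 + pi/4 = (3/4)*pi (mod 2*pi)


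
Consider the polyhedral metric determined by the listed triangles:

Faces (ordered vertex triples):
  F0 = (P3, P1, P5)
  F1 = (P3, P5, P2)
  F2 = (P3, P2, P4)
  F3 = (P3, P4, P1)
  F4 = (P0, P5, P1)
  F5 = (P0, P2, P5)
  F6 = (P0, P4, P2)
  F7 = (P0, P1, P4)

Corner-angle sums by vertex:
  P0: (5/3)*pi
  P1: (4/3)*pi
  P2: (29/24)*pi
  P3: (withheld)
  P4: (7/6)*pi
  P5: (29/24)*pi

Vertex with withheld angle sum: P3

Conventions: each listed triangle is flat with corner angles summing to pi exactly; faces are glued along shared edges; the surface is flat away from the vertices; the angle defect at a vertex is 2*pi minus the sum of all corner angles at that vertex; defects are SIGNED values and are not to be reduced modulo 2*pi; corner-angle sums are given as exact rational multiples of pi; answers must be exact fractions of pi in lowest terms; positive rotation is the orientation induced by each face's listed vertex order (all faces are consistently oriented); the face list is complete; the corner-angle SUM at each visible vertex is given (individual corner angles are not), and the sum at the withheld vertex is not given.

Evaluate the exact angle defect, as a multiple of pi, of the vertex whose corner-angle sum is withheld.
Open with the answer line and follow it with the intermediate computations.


Answer: defect(P3) = (7/12)*pi

V = 6, E = 12, F = 8; chi = V - E + F = 2
Gauss-Bonnet: total defect = 2*pi*chi = 4*pi; visible defects sum to (41/12)*pi


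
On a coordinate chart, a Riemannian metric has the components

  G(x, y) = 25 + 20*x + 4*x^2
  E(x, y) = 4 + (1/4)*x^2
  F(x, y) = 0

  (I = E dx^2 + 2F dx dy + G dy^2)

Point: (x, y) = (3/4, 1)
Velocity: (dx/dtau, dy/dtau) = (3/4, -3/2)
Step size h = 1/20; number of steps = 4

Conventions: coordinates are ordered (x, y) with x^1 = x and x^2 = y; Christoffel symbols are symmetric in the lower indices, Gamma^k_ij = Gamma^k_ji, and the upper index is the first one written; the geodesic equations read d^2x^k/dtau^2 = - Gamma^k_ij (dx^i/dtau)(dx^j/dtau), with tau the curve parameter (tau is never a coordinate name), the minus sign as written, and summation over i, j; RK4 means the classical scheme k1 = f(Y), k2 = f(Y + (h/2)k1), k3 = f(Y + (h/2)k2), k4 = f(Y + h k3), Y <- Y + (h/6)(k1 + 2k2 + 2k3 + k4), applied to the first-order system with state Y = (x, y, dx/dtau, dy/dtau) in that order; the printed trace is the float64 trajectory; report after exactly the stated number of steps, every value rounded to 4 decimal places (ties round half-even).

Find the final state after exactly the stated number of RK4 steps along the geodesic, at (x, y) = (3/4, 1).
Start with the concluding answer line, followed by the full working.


Answer: x = 1.0301, y = 0.7204, dx/dtau = 1.9855, dy/dtau = -1.2714

f(Y) = (dx/dtau, dy/dtau, -Gamma^x_ij Y'^i Y'^j, -Gamma^y_ij Y'^i Y'^j) with the Gammas evaluated at the stage position; h = 0.050000; intermediate values shown to 6 dp
step 0: x = 0.7500, y = 1.0000, dx/dtau = 0.7500, dy/dtau = -1.5000
step 1:
  k1: at (x, y) = (0.750000, 1.000000), (dx/dtau, dy/dtau) = (0.750000, -1.500000); Gamma_xxx = 0.045283, Gamma_xxy = 0.000000, Gamma_xyy = -3.139623, Gamma_yxx = 0.000000, Gamma_yxy = 0.307692, Gamma_yyy = 0.000000; k1 = (0.750000, -1.500000, 7.038679, 0.692308)
  k2: at (x, y) = (0.768750, 0.962500), (dx/dtau, dy/dtau) = (0.925967, -1.482692); Gamma_xxx = 0.046335, Gamma_xxy = 0.000000, Gamma_xyy = -3.152316, Gamma_yxx = 0.000000, Gamma_yxy = 0.305927, Gamma_yyy = 0.000000; k2 = (0.925967, -1.482692, 6.890249, 0.840030)
  k3: at (x, y) = (0.773149, 0.962933), (dx/dtau, dy/dtau) = (0.922256, -1.478999); Gamma_xxx = 0.046582, Gamma_xxy = 0.000000, Gamma_xyy = -3.155268, Gamma_yxx = 0.000000, Gamma_yxy = 0.305516, Gamma_yyy = 0.000000; k3 = (0.922256, -1.478999, 6.862336, 0.833458)
  k4: at (x, y) = (0.796113, 0.926050), (dx/dtau, dy/dtau) = (1.093117, -1.458327); Gamma_xxx = 0.047861, Gamma_xxy = 0.000000, Gamma_xyy = -3.170521, Gamma_yxx = 0.000000, Gamma_yxy = 0.303388, Gamma_yyy = 0.000000; k4 = (1.093117, -1.458327, 6.685615, 0.967274)
  Y <- Y + (h/6)(k1 + 2k2 + 2k3 + k4): x = 0.7962, y = 0.9260, dx/dtau = 1.0936, dy/dtau = -1.4583
step 2:
  k1: at (x, y) = (0.796163, 0.925986), (dx/dtau, dy/dtau) = (1.093579, -1.458279); Gamma_xxx = 0.047864, Gamma_xxy = 0.000000, Gamma_xyy = -3.170554, Gamma_yxx = 0.000000, Gamma_yxy = 0.303383, Gamma_yyy = 0.000000; k1 = (1.093579, -1.458279, 6.685186, 0.967636)
  k2: at (x, y) = (0.823502, 0.889529), (dx/dtau, dy/dtau) = (1.260709, -1.434088); Gamma_xxx = 0.049376, Gamma_xxy = 0.000000, Gamma_xyy = -3.188364, Gamma_yxx = 0.000000, Gamma_yxy = 0.300887, Gamma_yyy = 0.000000; k2 = (1.260709, -1.434088, 6.478737, 1.087989)
  k3: at (x, y) = (0.827681, 0.890134), (dx/dtau, dy/dtau) = (1.255547, -1.431079); Gamma_xxx = 0.049606, Gamma_xxy = 0.000000, Gamma_xyy = -3.191053, Gamma_yxx = 0.000000, Gamma_yxy = 0.300510, Gamma_yyy = 0.000000; k3 = (1.255547, -1.431079, 6.457036, 1.079904)
  k4: at (x, y) = (0.858940, 0.854432), (dx/dtau, dy/dtau) = (1.416431, -1.404284); Gamma_xxx = 0.051317, Gamma_xxy = 0.000000, Gamma_xyy = -3.210883, Gamma_yxx = 0.000000, Gamma_yxy = 0.297713, Gamma_yyy = 0.000000; k4 = (1.416431, -1.404284, 6.228943, 1.184344)
  Y <- Y + (h/6)(k1 + 2k2 + 2k3 + k4): x = 0.8590, y = 0.8544, dx/dtau = 1.4168, dy/dtau = -1.4042
step 3:
  k1: at (x, y) = (0.859017, 0.854378), (dx/dtau, dy/dtau) = (1.416793, -1.404214); Gamma_xxx = 0.051322, Gamma_xxy = 0.000000, Gamma_xyy = -3.210931, Gamma_yxx = 0.000000, Gamma_yxy = 0.297706, Gamma_yyy = 0.000000; k1 = (1.416793, -1.404214, 6.228350, 1.184561)
  k2: at (x, y) = (0.894437, 0.819273), (dx/dtau, dy/dtau) = (1.572502, -1.374600); Gamma_xxx = 0.053240, Gamma_xxy = 0.000000, Gamma_xyy = -3.232794, Gamma_yxx = 0.000000, Gamma_yxy = 0.294600, Gamma_yyy = 0.000000; k2 = (1.572502, -1.374600, 5.976795, 1.273590)
  k3: at (x, y) = (0.898330, 0.820013), (dx/dtau, dy/dtau) = (1.566213, -1.372374); Gamma_xxx = 0.053450, Gamma_xxy = 0.000000, Gamma_xyy = -3.235157, Gamma_yxx = 0.000000, Gamma_yxy = 0.294262, Gamma_yyy = 0.000000; k3 = (1.566213, -1.372374, 5.962018, 1.264992)
  k4: at (x, y) = (0.937328, 0.785760), (dx/dtau, dy/dtau) = (1.714894, -1.340964); Gamma_xxx = 0.055534, Gamma_xxy = 0.000000, Gamma_xyy = -3.258404, Gamma_yxx = 0.000000, Gamma_yxy = 0.290924, Gamma_yyy = 0.000000; k4 = (1.714894, -1.340964, 5.695899, 1.338023)
  Y <- Y + (h/6)(k1 + 2k2 + 2k3 + k4): x = 0.9374, y = 0.7857, dx/dtau = 1.7151, dy/dtau = -1.3409
step 4:
  k1: at (x, y) = (0.937427, 0.785719), (dx/dtau, dy/dtau) = (1.715142, -1.340883); Gamma_xxx = 0.055539, Gamma_xxy = 0.000000, Gamma_xyy = -3.258462, Gamma_yxx = 0.000000, Gamma_yxy = 0.290915, Gamma_yyy = 0.000000; k1 = (1.715142, -1.340883, 5.695227, 1.338096)
  k2: at (x, y) = (0.980305, 0.752197), (dx/dtau, dy/dtau) = (1.857522, -1.307430); Gamma_xxx = 0.057798, Gamma_xxy = 0.000000, Gamma_xyy = -3.283114, Gamma_yxx = 0.000000, Gamma_yxy = 0.287331, Gamma_yyy = 0.000000; k2 = (1.857522, -1.307430, 5.412645, 1.395614)
  k3: at (x, y) = (0.983865, 0.753033), (dx/dtau, dy/dtau) = (1.850458, -1.305992); Gamma_xxx = 0.057984, Gamma_xxy = 0.000000, Gamma_xyy = -3.285117, Gamma_yxx = 0.000000, Gamma_yxy = 0.287038, Gamma_yyy = 0.000000; k3 = (1.850458, -1.305992, 5.404602, 1.387358)
  k4: at (x, y) = (1.029950, 0.720419), (dx/dtau, dy/dtau) = (1.985372, -1.271515); Gamma_xxx = 0.060369, Gamma_xxy = 0.000000, Gamma_xyy = -3.310466, Gamma_yxx = 0.000000, Gamma_yxy = 0.283290, Gamma_yyy = 0.000000; k4 = (1.985372, -1.271515, 5.114239, 1.430292)
  Y <- Y + (h/6)(k1 + 2k2 + 2k3 + k4): x = 1.0301, y = 0.7204, dx/dtau = 1.9855, dy/dtau = -1.2714


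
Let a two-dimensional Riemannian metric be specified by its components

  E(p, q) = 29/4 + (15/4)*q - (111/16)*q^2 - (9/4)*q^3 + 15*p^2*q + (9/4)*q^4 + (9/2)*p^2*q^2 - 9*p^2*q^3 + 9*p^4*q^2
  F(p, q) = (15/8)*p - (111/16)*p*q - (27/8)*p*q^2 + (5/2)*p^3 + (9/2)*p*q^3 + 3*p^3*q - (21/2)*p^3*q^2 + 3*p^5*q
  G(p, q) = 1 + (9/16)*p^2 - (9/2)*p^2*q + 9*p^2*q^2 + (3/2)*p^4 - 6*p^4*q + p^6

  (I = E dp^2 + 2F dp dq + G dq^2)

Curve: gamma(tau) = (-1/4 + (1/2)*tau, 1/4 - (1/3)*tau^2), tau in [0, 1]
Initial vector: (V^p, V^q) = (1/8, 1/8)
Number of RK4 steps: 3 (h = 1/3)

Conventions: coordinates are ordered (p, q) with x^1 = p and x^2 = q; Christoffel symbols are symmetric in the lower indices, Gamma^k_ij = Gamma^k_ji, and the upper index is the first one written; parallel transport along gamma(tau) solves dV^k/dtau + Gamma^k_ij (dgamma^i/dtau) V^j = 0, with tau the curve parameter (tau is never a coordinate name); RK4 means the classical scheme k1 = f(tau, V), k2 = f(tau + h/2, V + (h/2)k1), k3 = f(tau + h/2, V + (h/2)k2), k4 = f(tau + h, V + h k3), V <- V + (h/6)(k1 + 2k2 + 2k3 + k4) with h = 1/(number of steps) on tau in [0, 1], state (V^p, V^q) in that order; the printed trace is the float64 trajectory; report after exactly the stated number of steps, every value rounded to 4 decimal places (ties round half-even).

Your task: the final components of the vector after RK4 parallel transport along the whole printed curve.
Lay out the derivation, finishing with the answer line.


gamma'(tau) = (1/2, -(2/3)*tau); f(tau, V)^k = -Gamma^k_ij(gamma(tau)) gamma'^i(tau) V^j; h = 1/3; intermediate values shown to 6 dp
curve data and Christoffel symbols at the stage parameters:
  tau = 0.000000: gamma = (-0.250000, 0.250000), gamma' = (0.500000, 0.000000); Gamma_ppp = -0.124196, Gamma_ppq = 0.062098, Gamma_pqq = 0.248392, Gamma_qpp = 0.000735, Gamma_qpq = -0.000367, Gamma_qqq = -0.001470
  tau = 0.166667: gamma = (-0.166667, 0.240741), gamma' = (0.500000, -0.111111); Gamma_ppp = -0.080346, Gamma_ppq = 0.037083, Gamma_pqq = 0.166871, Gamma_qpp = 0.000285, Gamma_qpq = -0.000131, Gamma_qqq = -0.000591
  tau = 0.333333: gamma = (-0.083333, 0.212963), gamma' = (0.500000, -0.222222); Gamma_ppp = -0.035716, Gamma_ppq = 0.044257, Gamma_pqq = 0.083854, Gamma_qpp = 0.000135, Gamma_qpq = -0.000168, Gamma_qqq = -0.000318
  tau = 0.500000: gamma = (0.000000, 0.166667), gamma' = (0.500000, -0.333333); Gamma_ppp = 0.000000, Gamma_ppq = 0.084163, Gamma_pqq = 0.000000, Gamma_qpp = 0.000000, Gamma_qpq = 0.000000, Gamma_qqq = 0.000000
  tau = 0.666667: gamma = (0.083333, 0.101852), gamma' = (0.500000, -0.444444); Gamma_ppp = 0.017242, Gamma_ppq = 0.157525, Gamma_pqq = -0.084640, Gamma_qpp = 0.000253, Gamma_qpq = 0.002312, Gamma_qqq = -0.001242
  tau = 0.833333: gamma = (0.166667, 0.018519), gamma' = (0.500000, -0.555556); Gamma_ppp = 0.006346, Gamma_ppq = 0.266517, Gamma_pqq = -0.171332, Gamma_qpp = 0.000304, Gamma_qpq = 0.012756, Gamma_qqq = -0.008200
  tau = 1.000000: gamma = (0.250000, -0.083333), gamma' = (0.500000, -0.666667); Gamma_ppp = -0.043777, Gamma_ppq = 0.415878, Gamma_pqq = -0.262660, Gamma_qpp = -0.004822, Gamma_qpq = 0.045809, Gamma_qqq = -0.028932
step 0: V^p = 0.1250, V^q = 0.1250
step 1: k1 = (0.003881, -0.000023), k2 = (0.005565, -0.000020), k3 = (0.005578, -0.000020), k4 = (0.003076, -0.000012); V <- V + (h/6)(k1 + 2k2 + 2k3 + k4): V^p = 0.1266, V^q = 0.1250
step 2: k1 = (0.003070, -0.000012), k2 = (-0.001693, 0.000000), k3 = (-0.001715, 0.000000), k4 = (-0.006808, -0.000100); V <- V + (h/6)(k1 + 2k2 + 2k3 + k4): V^p = 0.1260, V^q = 0.1250
step 3: k1 = (-0.006809, -0.000100), k2 = (-0.010451, -0.000500), k3 = (-0.010524, -0.000504), k4 = (-0.011158, -0.001229); V <- V + (h/6)(k1 + 2k2 + 2k3 + k4): V^p = 0.1227, V^q = 0.1248

Answer: V^p = 0.1227, V^q = 0.1248


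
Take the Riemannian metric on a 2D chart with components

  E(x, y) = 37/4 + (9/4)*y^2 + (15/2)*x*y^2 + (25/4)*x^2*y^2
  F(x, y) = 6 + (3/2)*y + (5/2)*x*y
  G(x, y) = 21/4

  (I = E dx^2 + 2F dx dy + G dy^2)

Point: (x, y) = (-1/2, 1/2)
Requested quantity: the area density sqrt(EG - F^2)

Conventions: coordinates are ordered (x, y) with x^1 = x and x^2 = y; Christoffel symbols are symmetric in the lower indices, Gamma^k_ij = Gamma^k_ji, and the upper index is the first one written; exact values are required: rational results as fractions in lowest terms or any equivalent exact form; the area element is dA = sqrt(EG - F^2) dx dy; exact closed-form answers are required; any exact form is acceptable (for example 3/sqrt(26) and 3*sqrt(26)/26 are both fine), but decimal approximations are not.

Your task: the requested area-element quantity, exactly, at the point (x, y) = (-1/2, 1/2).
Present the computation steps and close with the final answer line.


E = 593/64, F = 49/8, G = 21/4; EG - F^2 = 2849/256

Answer: sqrt(EG - F^2) = sqrt(2849)/16


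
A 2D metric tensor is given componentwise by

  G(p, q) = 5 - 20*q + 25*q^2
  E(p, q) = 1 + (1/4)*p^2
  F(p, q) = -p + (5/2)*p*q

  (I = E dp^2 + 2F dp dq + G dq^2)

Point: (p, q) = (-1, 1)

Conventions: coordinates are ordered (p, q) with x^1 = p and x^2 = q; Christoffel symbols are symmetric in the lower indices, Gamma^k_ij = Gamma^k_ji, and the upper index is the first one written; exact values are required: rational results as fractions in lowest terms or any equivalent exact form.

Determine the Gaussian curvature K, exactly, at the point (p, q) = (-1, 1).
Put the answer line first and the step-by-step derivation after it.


Answer: K = 40/1681

E = 5/4, F = -3/2, G = 10, EG - F^2 = 41/4 at the point
E_p = -1/2, E_q = 0, F_p = 3/2, F_q = -5/2, G_p = 0, G_q = 30
E_qq = 0, F_pq = 5/2, G_pp = 0
Using the Brioschi determinant formula for K from the metric derivatives:
M1 = [[-E_qq/2 + F_pq - G_pp/2, E_p/2, F_p - E_q/2], [F_q - G_p/2, E, F], [G_q/2, F, G]] = [[5/2, -1/4, 3/2], [-5/2, 5/4, -3/2], [15, -3/2, 10]]; det M1 = 5/2
M2 = [[0, E_q/2, G_p/2], [E_q/2, E, F], [G_p/2, F, G]] = [[0, 0, 0], [0, 5/4, -3/2], [0, -3/2, 10]]; det M2 = 0
det M1 - det M2 = 5/2; K = 5/2 / (41/4)^2 = 40/1681


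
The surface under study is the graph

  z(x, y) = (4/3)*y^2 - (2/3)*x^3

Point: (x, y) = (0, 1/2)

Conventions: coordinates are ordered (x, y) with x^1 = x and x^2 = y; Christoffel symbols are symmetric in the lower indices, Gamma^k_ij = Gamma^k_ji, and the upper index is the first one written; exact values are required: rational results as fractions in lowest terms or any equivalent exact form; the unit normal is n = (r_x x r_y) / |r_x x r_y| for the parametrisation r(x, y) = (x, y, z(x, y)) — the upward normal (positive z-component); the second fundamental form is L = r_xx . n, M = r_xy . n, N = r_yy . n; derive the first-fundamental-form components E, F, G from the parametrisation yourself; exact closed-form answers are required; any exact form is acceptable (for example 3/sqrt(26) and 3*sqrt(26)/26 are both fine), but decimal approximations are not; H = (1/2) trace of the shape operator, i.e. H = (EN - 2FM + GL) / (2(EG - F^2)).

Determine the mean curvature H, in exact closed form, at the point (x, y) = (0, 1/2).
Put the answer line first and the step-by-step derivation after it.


Answer: H = 36/125

z_x = 0, z_y = 4/3, z_xx = 0, z_xy = 0, z_yy = 8/3
E = 1, F = 0, G = 25/9; answer radicand W^2 = 25/9
unnormalised second-form numerators: l = 0, m = 0, n = 8/3; L = l/sqrt(25/9), and similarly M = m/sqrt(W^2), N = n/sqrt(W^2)
H = (E*n - 2*F*m + G*l) / (2*(EG - F^2)*sqrt(W^2)); E*n - 2*F*m + G*l = 8/3, EG - F^2 = 25/9, so H = (12/25)/sqrt(25/9)


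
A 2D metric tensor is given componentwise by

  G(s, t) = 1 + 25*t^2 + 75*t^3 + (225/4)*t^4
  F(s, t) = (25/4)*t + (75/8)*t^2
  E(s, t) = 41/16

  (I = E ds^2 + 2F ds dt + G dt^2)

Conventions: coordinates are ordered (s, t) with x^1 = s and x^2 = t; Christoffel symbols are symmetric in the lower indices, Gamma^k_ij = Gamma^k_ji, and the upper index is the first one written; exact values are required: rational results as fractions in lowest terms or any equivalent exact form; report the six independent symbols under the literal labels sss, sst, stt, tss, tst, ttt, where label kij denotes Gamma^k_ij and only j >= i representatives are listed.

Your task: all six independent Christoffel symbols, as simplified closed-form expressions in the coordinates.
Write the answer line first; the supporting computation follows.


Answer: Gamma_sss = 0, Gamma_sst = 0, Gamma_stt = (300*t + 100)/(900*t^4 + 1200*t^3 + 400*t^2 + 41), Gamma_tss = 0, Gamma_tst = 0, Gamma_ttt = (1800*t^3 + 1800*t^2 + 400*t)/(900*t^4 + 1200*t^3 + 400*t^2 + 41)

E = 41/16; F = (25/4)*t + (75/8)*t^2; G = 1 + 25*t^2 + 75*t^3 + (225/4)*t^4
Gamma^k_ij = (1/2) g^{kl} (d_i g_jl + d_j g_il - d_l g_ij), with g^inv = (1/(EG-F^2)) [[G, -F], [-F, E]]
first partials: E_s = 0, E_t = 0, F_s = 0, F_t = 25/4 + (75/4)*t, G_s = 0, G_t = 50*t + 225*t^2 + 225*t^3
D = EG - F^2 = 41/16 + 25*t^2 + 75*t^3 + (225/4)*t^4
expanded: Gamma^s_ss = (G E_s - 2F F_s + F E_t)/(2D), Gamma^s_st = (G E_t - F G_s)/(2D), Gamma^s_tt = (2G F_t - G G_s - F G_t)/(2D), Gamma^t_ss = (2E F_s - E E_t - F E_s)/(2D), Gamma^t_st = (E G_s - F E_t)/(2D), Gamma^t_tt = (E G_t - 2F F_t + F G_s)/(2D); substitute and cancel common factors


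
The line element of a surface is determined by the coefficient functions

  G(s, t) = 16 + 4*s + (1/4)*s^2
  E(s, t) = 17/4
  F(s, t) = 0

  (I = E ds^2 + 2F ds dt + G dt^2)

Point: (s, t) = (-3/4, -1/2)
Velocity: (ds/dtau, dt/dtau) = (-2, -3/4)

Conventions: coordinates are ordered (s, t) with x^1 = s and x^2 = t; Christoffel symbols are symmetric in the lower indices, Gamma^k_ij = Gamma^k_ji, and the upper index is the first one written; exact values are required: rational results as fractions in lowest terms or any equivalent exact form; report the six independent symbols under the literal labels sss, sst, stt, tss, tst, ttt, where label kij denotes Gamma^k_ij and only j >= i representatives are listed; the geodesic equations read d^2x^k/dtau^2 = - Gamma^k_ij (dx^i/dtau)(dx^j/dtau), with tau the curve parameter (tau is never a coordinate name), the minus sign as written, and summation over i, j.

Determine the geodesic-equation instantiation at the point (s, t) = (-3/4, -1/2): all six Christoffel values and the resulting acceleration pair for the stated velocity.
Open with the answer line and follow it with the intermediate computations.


Answer: Gamma_sss = 0, Gamma_sst = 0, Gamma_stt = -29/68, Gamma_tss = 0, Gamma_tst = 4/29, Gamma_ttt = 0; accelerations (d^2s/dtau^2, d^2t/dtau^2) = (261/1088, -12/29)

E = 17/4, F = 0, G = 841/64 at the point
E_s = 0, E_t = 0, F_s = 0, F_t = 0, G_s = 29/8, G_t = 0
EG - F^2 = 14297/256;  g^inv = (256/14297) * [[841/64, 0], [0, 17/4]]
first-kind symbols [ij,l] = (1/2)(d_i g_jl + d_j g_il - d_l g_ij): [ss,s] = E_s/2 = 0, [ss,t] = F_s - E_t/2 = 0, [st,s] = E_t/2 = 0, [st,t] = G_s/2 = 29/16, [tt,s] = F_t - G_s/2 = -29/16, [tt,t] = G_t/2 = 0
Gamma^s_ij = (G*[ij,s] - F*[ij,t])/(EG - F^2), Gamma^t_ij = (E*[ij,t] - F*[ij,s])/(EG - F^2)
Gamma_sss = 0, Gamma_sst = 0, Gamma_stt = -29/68, Gamma_tss = 0, Gamma_tst = 4/29, Gamma_ttt = 0
d^2s/dtau^2 = -(Gamma_sss*(-2)^2 + 2*Gamma_sst*(-2)*(-3/4) + Gamma_stt*(-3/4)^2) = 261/1088
d^2t/dtau^2 = -(Gamma_tss*(-2)^2 + 2*Gamma_tst*(-2)*(-3/4) + Gamma_ttt*(-3/4)^2) = -12/29


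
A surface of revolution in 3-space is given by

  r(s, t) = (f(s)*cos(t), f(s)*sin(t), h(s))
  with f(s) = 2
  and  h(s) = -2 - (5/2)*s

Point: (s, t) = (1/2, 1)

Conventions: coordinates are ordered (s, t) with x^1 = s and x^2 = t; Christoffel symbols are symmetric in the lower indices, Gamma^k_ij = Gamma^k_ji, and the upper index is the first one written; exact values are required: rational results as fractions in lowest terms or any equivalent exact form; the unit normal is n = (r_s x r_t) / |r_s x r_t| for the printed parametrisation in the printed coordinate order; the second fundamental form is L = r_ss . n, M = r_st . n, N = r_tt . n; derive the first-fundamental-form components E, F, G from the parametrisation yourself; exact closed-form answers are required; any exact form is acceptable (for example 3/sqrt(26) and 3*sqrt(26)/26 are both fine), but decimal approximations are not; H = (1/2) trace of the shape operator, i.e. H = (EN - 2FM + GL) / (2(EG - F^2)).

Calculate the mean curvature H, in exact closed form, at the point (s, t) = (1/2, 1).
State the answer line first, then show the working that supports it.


Answer: H = -1/4

f = 2, f' = 0, f'' = 0, h' = -5/2, h'' = 0
E = 25/4, F = 0, G = 4; answer radicand W^2 = 25/4
unnormalised second-form numerators: l = 0, m = 0, n = -5; L = l/sqrt(25/4), and similarly M = m/sqrt(W^2), N = n/sqrt(W^2)
H = (E*n - 2*F*m + G*l) / (2*(EG - F^2)*sqrt(W^2)); E*n - 2*F*m + G*l = -125/4, EG - F^2 = 25, so H = (-5/8)/sqrt(25/4)


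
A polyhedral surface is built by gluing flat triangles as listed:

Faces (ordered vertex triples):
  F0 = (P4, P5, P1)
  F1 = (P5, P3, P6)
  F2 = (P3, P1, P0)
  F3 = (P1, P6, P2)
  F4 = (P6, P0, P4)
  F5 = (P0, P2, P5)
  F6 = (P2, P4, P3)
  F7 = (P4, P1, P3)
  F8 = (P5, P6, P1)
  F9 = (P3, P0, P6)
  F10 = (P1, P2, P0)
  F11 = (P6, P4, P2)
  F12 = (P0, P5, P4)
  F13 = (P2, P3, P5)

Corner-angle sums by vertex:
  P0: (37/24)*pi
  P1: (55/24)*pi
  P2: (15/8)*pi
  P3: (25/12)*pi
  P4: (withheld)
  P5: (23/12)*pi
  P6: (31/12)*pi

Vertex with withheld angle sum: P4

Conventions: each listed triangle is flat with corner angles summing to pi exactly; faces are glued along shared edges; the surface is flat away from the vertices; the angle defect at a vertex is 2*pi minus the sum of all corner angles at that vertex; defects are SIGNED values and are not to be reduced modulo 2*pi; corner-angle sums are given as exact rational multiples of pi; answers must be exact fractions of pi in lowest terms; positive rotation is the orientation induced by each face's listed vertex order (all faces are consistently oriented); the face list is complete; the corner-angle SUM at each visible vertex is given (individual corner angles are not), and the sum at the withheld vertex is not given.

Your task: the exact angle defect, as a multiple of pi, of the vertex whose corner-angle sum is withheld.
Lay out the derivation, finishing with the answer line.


V = 7, E = 21, F = 14; chi = V - E + F = 0
Gauss-Bonnet: total defect = 2*pi*chi = 0; visible defects sum to (-7/24)*pi

Answer: defect(P4) = (7/24)*pi


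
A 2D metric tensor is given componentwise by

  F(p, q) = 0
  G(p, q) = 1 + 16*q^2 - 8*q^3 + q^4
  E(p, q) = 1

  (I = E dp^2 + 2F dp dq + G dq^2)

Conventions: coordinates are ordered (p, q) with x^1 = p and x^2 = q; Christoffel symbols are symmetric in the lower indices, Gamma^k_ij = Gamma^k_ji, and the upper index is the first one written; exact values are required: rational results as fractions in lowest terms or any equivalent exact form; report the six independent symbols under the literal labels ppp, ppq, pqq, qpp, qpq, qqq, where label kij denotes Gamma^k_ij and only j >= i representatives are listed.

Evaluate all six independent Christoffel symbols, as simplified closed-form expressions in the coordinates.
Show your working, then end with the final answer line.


E = 1; F = 0; G = 1 + 16*q^2 - 8*q^3 + q^4
Gamma^k_ij = (1/2) g^{kl} (d_i g_jl + d_j g_il - d_l g_ij), with g^inv = (1/(EG-F^2)) [[G, -F], [-F, E]]
first partials: E_p = 0, E_q = 0, F_p = 0, F_q = 0, G_p = 0, G_q = 32*q - 24*q^2 + 4*q^3
D = EG - F^2 = 1 + 16*q^2 - 8*q^3 + q^4
expanded: Gamma^p_pp = (G E_p - 2F F_p + F E_q)/(2D), Gamma^p_pq = (G E_q - F G_p)/(2D), Gamma^p_qq = (2G F_q - G G_p - F G_q)/(2D), Gamma^q_pp = (2E F_p - E E_q - F E_p)/(2D), Gamma^q_pq = (E G_p - F E_q)/(2D), Gamma^q_qq = (E G_q - 2F F_q + F G_p)/(2D); substitute and cancel common factors

Answer: Gamma_ppp = 0, Gamma_ppq = 0, Gamma_pqq = 0, Gamma_qpp = 0, Gamma_qpq = 0, Gamma_qqq = (2*q^3 - 12*q^2 + 16*q)/(q^4 - 8*q^3 + 16*q^2 + 1)


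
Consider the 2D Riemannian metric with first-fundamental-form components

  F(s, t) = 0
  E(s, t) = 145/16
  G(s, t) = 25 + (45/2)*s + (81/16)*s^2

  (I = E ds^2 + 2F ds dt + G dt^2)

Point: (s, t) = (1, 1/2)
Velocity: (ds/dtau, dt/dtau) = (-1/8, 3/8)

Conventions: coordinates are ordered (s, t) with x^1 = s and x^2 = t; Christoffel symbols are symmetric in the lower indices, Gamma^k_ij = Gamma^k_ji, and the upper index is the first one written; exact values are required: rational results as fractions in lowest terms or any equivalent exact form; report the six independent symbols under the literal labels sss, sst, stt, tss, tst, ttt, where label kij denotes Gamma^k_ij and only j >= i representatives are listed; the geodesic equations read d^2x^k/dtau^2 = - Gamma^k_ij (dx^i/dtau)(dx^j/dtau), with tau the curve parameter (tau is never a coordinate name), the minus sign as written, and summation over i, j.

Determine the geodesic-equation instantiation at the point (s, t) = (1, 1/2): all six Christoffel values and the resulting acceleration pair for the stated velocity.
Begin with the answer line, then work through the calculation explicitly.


Answer: Gamma_sss = 0, Gamma_sst = 0, Gamma_stt = -9/5, Gamma_tss = 0, Gamma_tst = 9/29, Gamma_ttt = 0; accelerations (d^2s/dtau^2, d^2t/dtau^2) = (81/320, 27/928)

E = 145/16, F = 0, G = 841/16 at the point
E_s = 0, E_t = 0, F_s = 0, F_t = 0, G_s = 261/8, G_t = 0
EG - F^2 = 121945/256;  g^inv = (256/121945) * [[841/16, 0], [0, 145/16]]
first-kind symbols [ij,l] = (1/2)(d_i g_jl + d_j g_il - d_l g_ij): [ss,s] = E_s/2 = 0, [ss,t] = F_s - E_t/2 = 0, [st,s] = E_t/2 = 0, [st,t] = G_s/2 = 261/16, [tt,s] = F_t - G_s/2 = -261/16, [tt,t] = G_t/2 = 0
Gamma^s_ij = (G*[ij,s] - F*[ij,t])/(EG - F^2), Gamma^t_ij = (E*[ij,t] - F*[ij,s])/(EG - F^2)
Gamma_sss = 0, Gamma_sst = 0, Gamma_stt = -9/5, Gamma_tss = 0, Gamma_tst = 9/29, Gamma_ttt = 0
d^2s/dtau^2 = -(Gamma_sss*(-1/8)^2 + 2*Gamma_sst*(-1/8)*(3/8) + Gamma_stt*(3/8)^2) = 81/320
d^2t/dtau^2 = -(Gamma_tss*(-1/8)^2 + 2*Gamma_tst*(-1/8)*(3/8) + Gamma_ttt*(3/8)^2) = 27/928


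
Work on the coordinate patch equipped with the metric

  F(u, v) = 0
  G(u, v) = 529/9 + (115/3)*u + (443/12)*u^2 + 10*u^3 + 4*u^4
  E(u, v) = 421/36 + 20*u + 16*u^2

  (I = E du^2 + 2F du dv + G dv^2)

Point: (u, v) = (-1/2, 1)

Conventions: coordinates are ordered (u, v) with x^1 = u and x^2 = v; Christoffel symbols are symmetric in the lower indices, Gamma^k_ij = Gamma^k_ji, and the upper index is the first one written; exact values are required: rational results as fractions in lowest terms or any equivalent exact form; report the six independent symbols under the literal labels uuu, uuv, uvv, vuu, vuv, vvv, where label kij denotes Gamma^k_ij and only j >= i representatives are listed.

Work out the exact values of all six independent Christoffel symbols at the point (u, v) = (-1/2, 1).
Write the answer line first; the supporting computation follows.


Answer: Gamma_uuu = 72/205, Gamma_uuv = 0, Gamma_uvv = -249/410, Gamma_vuu = 0, Gamma_vuv = 6/83, Gamma_vvv = 0

E = 205/36, F = 0, G = 6889/144 at the point
E_u = 4, E_v = 0, F_u = 0, F_v = 0, G_u = 83/12, G_v = 0
EG - F^2 = 1412245/5184;  g^inv = (5184/1412245) * [[6889/144, 0], [0, 205/36]]
first-kind symbols [ij,l] = (1/2)(d_i g_jl + d_j g_il - d_l g_ij): [uu,u] = E_u/2 = 2, [uu,v] = F_u - E_v/2 = 0, [uv,u] = E_v/2 = 0, [uv,v] = G_u/2 = 83/24, [vv,u] = F_v - G_u/2 = -83/24, [vv,v] = G_v/2 = 0
Gamma^u_ij = (G*[ij,u] - F*[ij,v])/(EG - F^2), Gamma^v_ij = (E*[ij,v] - F*[ij,u])/(EG - F^2)


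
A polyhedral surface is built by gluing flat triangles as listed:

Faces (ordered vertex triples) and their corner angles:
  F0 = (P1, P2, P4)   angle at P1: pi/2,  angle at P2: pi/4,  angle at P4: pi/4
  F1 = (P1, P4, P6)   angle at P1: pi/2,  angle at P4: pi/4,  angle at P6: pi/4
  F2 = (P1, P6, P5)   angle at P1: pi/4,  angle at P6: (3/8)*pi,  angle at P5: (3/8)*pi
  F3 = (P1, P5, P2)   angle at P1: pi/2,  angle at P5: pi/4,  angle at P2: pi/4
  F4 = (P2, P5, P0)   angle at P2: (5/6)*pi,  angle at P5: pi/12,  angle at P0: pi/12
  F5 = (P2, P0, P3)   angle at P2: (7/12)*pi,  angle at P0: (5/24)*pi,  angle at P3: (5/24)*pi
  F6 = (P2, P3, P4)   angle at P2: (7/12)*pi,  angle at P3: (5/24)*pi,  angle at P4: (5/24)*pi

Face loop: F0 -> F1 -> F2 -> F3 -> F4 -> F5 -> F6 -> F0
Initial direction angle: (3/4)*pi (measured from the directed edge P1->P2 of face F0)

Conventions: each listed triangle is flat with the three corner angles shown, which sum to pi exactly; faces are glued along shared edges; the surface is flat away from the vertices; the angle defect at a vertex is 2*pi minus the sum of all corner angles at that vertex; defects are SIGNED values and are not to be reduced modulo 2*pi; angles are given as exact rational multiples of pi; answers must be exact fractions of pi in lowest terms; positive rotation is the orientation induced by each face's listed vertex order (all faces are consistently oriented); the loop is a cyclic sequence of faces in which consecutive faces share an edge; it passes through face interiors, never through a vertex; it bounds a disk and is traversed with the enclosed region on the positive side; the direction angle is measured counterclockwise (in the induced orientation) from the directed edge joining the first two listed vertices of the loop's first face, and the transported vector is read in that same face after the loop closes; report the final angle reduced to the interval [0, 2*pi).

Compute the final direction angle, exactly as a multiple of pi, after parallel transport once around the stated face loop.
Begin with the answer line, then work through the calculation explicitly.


Answer: final direction angle = pi/2

enclosed vertex P1: corner angles sum to (7/4)*pi, defect = 2*pi - (7/4)*pi = pi/4
enclosed vertex P2: corner angles sum to (5/2)*pi, defect = 2*pi - (5/2)*pi = -pi/2
by Gauss-Bonnet the loop rotates the vector by the enclosed defect sum (positive orientation, mod 2*pi)
final angle = (3/4)*pi - pi/4 = pi/2 (mod 2*pi)


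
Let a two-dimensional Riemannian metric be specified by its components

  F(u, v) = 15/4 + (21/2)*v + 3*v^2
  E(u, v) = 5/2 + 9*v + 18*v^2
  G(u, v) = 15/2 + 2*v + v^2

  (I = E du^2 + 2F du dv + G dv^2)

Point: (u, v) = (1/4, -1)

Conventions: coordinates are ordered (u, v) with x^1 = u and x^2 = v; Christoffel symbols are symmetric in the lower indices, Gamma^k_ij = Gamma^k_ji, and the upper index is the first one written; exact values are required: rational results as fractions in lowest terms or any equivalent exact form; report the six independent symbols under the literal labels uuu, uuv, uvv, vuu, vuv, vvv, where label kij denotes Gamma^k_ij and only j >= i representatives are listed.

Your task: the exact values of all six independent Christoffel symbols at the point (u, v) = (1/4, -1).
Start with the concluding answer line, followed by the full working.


Answer: Gamma_uuu = 810/971, Gamma_uuv = -1404/971, Gamma_uvv = 468/971, Gamma_vuu = 2484/971, Gamma_vuv = -810/971, Gamma_vvv = 270/971

E = 23/2, F = -15/4, G = 13/2 at the point
E_u = 0, E_v = -27, F_u = 0, F_v = 9/2, G_u = 0, G_v = 0
EG - F^2 = 971/16;  g^inv = (16/971) * [[13/2, 15/4], [15/4, 23/2]]
first-kind symbols [ij,l] = (1/2)(d_i g_jl + d_j g_il - d_l g_ij): [uu,u] = E_u/2 = 0, [uu,v] = F_u - E_v/2 = 27/2, [uv,u] = E_v/2 = -27/2, [uv,v] = G_u/2 = 0, [vv,u] = F_v - G_u/2 = 9/2, [vv,v] = G_v/2 = 0
Gamma^u_ij = (G*[ij,u] - F*[ij,v])/(EG - F^2), Gamma^v_ij = (E*[ij,v] - F*[ij,u])/(EG - F^2)


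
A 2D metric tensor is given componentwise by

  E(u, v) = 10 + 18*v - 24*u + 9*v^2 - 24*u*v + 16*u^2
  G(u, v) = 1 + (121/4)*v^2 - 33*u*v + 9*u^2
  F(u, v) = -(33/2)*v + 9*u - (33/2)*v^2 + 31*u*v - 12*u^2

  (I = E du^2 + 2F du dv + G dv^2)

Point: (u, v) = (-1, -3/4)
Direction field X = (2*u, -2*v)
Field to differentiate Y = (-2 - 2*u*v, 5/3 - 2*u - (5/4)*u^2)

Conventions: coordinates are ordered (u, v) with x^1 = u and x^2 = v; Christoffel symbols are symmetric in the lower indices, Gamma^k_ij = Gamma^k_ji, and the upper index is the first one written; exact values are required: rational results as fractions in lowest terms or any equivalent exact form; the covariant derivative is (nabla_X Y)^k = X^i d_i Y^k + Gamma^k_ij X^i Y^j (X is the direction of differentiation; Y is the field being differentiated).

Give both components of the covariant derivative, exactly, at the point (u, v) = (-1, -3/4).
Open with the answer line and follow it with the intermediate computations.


Answer: (nabla_X Y)^u = -23769/1589, (nabla_X Y)^v = -14437/3178

E = 377/16, F = 171/32, G = 145/64 at the point
E_u = -38, E_v = 57/2, F_u = 39/4, F_v = -91/4, G_u = 27/4, G_v = -99/8
EG - F^2 = 1589/64;  g^inv = (64/1589) * [[145/64, -171/32], [-171/32, 377/16]]
first-kind symbols [ij,l] = (1/2)(d_i g_jl + d_j g_il - d_l g_ij): [uu,u] = E_u/2 = -19, [uu,v] = F_u - E_v/2 = -9/2, [uv,u] = E_v/2 = 57/4, [uv,v] = G_u/2 = 27/8, [vv,u] = F_v - G_u/2 = -209/8, [vv,v] = G_v/2 = -99/16
Gamma^u_ij = (G*[ij,u] - F*[ij,v])/(EG - F^2), Gamma^v_ij = (E*[ij,v] - F*[ij,u])/(EG - F^2)
Gamma_uuu = -1216/1589, Gamma_uuv = 912/1589, Gamma_uvv = -1672/1589, Gamma_vuu = -288/1589, Gamma_vuv = 216/1589, Gamma_vvv = -396/1589
X = (-2, 3/2), Y = (-7/2, 29/12) at the point


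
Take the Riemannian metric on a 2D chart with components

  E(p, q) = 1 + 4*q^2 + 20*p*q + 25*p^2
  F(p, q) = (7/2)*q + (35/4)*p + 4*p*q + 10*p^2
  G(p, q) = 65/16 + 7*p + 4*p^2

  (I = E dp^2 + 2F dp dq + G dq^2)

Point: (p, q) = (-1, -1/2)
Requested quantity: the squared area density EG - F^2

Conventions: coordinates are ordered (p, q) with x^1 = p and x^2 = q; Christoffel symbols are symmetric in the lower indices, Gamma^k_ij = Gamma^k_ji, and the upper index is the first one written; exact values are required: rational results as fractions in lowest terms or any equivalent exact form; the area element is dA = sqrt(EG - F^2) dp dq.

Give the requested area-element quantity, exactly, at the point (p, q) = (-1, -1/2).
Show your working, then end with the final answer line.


E = 37, F = 3/2, G = 17/16; EG - F^2 = 593/16

Answer: EG - F^2 = 593/16


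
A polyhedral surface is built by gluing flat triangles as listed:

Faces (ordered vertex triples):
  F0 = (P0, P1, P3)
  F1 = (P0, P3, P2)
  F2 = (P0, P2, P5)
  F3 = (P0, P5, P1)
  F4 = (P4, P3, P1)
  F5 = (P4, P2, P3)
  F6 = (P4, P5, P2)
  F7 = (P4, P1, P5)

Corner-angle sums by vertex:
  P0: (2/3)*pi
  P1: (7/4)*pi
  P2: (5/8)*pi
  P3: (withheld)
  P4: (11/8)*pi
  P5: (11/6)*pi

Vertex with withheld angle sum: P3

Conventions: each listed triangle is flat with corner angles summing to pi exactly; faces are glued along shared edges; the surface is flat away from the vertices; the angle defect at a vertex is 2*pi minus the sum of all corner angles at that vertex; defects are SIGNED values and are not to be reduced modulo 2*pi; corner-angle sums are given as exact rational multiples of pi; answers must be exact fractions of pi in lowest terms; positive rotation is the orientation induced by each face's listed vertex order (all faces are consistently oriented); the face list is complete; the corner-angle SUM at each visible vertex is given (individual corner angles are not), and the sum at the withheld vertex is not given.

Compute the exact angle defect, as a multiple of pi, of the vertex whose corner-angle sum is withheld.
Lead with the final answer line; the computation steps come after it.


Answer: defect(P3) = pi/4

V = 6, E = 12, F = 8; chi = V - E + F = 2
Gauss-Bonnet: total defect = 2*pi*chi = 4*pi; visible defects sum to (15/4)*pi
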